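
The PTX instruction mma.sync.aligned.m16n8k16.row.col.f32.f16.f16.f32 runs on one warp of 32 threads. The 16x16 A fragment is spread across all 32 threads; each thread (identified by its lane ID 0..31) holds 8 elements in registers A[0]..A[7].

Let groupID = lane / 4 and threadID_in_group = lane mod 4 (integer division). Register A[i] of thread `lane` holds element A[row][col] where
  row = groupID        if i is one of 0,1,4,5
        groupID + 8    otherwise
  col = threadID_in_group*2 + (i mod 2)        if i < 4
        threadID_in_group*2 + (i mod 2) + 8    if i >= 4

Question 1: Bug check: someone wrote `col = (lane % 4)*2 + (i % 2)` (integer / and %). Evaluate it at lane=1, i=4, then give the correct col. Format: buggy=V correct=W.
`(lane % 4)*2 + (i % 2)`[1,4]→2
L=1→G=1>>2=0, T=1&3=1
[4]→row 0+0=0  col 1·2+0+8=10
col: 2 vs 10

buggy=2 correct=10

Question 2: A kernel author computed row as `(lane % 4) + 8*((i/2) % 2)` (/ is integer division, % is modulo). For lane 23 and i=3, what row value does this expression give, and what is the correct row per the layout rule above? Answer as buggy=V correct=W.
`(lane % 4) + 8*((i/2) % 2)`[23,3]->11
23: gid=5,tid=3
[3] (5+8,3*2+1+0) = (13,7)
row: 11 vs 13

buggy=11 correct=13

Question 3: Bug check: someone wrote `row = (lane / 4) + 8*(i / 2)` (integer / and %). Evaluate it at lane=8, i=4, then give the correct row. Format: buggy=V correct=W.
buggy=18 correct=2

`(lane / 4) + 8*(i / 2)`[8,4]→18
lane 8→8/4=2, 8 mod 4=0
i=4  r:2+0→2  c:2·0+0+8→8
row: 18 vs 2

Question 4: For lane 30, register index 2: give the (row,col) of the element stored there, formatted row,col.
lane 30->30/4=7, 30 mod 4=2
i=2  r:7+8->15  c:2·2+0+0->4

15,4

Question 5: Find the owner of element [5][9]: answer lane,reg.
20,5

r=5⇒gr=5,Rb=0  c=9⇒Cb=1,th=0,odd=1
L=5*4+0=20  i=1*4+0*2+1=5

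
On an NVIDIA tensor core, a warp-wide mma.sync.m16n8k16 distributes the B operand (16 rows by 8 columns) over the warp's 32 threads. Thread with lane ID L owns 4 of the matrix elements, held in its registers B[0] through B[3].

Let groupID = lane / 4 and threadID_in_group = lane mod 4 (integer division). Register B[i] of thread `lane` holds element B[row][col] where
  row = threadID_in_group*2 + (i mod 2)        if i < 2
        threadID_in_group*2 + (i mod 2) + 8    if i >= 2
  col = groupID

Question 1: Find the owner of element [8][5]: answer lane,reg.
c:5=>grp=5  r:8=>rB=1,tig=0,lo=0
L=5*4+0=20  i=1*2+0=2

20,2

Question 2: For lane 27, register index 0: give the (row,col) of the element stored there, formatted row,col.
6,6

L=27=>grp=27>>2=6, tig=27&3=3
[0]=>row 3·2+0+0=6  col grp=6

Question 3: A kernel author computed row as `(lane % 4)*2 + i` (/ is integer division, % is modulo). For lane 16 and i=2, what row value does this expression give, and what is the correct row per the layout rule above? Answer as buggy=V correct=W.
`(lane % 4)*2 + i`[16,2]⇒2
lane 16⇒16/4=4, 16 mod 4=0
i=2  r:2·0+0+8⇒8  c:4
row: 2 vs 8

buggy=2 correct=8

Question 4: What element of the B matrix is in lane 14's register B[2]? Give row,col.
L=14->g=14>>2=3, t=14&3=2
[2]->row 2·2+0+8=12  col g=3

12,3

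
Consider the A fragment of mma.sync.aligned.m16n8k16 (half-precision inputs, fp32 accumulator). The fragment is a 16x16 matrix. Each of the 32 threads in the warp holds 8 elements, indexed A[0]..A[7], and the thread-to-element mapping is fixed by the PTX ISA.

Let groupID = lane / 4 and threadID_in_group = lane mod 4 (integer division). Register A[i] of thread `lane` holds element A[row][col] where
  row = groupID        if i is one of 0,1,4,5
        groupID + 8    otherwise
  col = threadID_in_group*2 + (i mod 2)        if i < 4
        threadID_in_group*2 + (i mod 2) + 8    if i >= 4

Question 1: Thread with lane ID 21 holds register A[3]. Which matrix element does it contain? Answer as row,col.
L=21⇒gr=21>>2=5, th=21&3=1
[3]⇒row 5+8=13  col 1·2+1+0=3

13,3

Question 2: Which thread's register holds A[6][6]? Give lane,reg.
r=6->g=6,rb=0  c=6->cb=0,t=3,b0=0
L=6*4+3=27  i=0*4+0*2+0=0

27,0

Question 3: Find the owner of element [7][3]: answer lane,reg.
r: 7->gid=7,r8=0  c: 3->c8=0,tid=1,i&1=1
L=7*4+1=29  i=0*4+0*2+1=1

29,1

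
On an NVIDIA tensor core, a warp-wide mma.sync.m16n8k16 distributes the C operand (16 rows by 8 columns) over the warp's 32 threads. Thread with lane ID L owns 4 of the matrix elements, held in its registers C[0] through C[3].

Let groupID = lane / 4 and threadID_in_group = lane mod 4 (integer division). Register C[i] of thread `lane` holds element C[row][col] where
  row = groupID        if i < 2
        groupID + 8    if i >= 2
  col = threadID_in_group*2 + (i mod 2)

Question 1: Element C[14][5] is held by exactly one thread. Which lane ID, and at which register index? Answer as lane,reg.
26,3

r=14⇒gr=6,Rb=1  c=5⇒th=2,odd=1
L=6*4+2=26  i=1*2+1=3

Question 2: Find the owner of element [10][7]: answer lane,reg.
r=10→G=2,rhi=1  c=7→T=3,p=1
L=2*4+3=11  i=1*2+1=3

11,3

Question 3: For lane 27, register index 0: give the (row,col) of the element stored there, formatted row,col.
6,6

27: g=6,t=3
[0] (6+0,3*2+0) = (6,6)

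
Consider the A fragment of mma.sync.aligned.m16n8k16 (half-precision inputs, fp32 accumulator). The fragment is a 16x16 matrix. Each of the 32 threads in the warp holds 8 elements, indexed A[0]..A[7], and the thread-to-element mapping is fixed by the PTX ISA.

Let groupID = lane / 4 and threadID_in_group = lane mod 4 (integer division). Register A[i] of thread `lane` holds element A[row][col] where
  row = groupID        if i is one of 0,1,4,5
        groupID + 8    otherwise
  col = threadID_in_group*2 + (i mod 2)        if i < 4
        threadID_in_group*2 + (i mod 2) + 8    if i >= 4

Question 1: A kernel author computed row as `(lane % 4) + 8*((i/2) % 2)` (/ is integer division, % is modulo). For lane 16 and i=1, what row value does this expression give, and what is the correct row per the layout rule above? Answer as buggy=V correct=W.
`(lane % 4) + 8*((i/2) % 2)`[16,1]→0
16: G=4,T=0
[1] (4+0,0*2+1+0) = (4,1)
row: 0 vs 4

buggy=0 correct=4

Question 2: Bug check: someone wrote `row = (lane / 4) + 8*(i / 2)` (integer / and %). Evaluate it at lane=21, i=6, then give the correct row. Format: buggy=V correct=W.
buggy=29 correct=13

`(lane / 4) + 8*(i / 2)`[21,6]=>29
21: grp=5,tig=1
[6] (5+8,1*2+0+8) = (13,10)
row: 29 vs 13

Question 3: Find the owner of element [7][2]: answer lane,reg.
r=7->g=7,rb=0  c=2->cb=0,t=1,b0=0
L=7*4+1=29  i=0*4+0*2+0=0

29,0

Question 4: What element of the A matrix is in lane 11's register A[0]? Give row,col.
lane 11: gid=2 (11/4), tid=3 (11%4)
i=0: r=2+0=2, c=3*2+0+0=6

2,6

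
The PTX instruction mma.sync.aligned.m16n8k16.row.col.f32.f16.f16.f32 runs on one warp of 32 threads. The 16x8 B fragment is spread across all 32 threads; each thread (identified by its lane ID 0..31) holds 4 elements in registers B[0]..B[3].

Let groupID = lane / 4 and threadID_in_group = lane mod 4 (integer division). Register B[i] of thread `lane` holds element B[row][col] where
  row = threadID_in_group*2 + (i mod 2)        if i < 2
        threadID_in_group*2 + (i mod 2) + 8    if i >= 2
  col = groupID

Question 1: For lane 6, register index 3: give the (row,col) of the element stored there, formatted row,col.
lane 6: G=1 (6/4), T=2 (6%4)
i=3: r=2*2+1+8=13, c=G=1

13,1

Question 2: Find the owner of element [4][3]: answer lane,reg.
c=3⇒gr=3  r=4⇒Rb=0,th=2,odd=0
L=3*4+2=14  i=0*2+0=0

14,0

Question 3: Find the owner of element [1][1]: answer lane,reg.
c=1→G=1  r=1→rhi=0,T=0,p=1
L=1*4+0=4  i=0*2+1=1

4,1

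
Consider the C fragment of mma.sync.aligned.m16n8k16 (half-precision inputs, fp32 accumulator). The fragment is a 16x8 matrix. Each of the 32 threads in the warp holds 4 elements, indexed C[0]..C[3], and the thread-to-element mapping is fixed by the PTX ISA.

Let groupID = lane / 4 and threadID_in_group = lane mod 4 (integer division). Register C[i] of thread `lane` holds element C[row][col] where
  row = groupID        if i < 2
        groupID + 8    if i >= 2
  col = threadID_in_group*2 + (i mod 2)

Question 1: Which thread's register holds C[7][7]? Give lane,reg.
31,1

r: 7->gid=7,r8=0  c: 7->tid=3,i&1=1
L=7*4+3=31  i=0*2+1=1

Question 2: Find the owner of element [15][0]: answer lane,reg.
28,2

r:15=>grp=7,rB=1  c:0=>tig=0,lo=0
L=7*4+0=28  i=1*2+0=2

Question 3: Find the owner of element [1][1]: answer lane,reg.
r=1⇒gr=1,Rb=0  c=1⇒th=0,odd=1
L=1*4+0=4  i=0*2+1=1

4,1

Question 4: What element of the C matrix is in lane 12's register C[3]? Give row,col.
11,1

L=12->gid=12>>2=3, tid=12&3=0
[3]->row 3+8=11  col 0·2+1=1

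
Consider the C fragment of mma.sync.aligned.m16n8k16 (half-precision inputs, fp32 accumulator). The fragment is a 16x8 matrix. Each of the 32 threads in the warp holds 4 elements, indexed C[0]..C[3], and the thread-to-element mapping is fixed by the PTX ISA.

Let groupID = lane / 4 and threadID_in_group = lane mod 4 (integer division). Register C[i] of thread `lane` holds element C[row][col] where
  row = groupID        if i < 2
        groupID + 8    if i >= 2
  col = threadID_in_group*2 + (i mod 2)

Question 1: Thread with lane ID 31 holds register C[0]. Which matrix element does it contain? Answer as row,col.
L=31⇒gr=31>>2=7, th=31&3=3
[0]⇒row 7+0=7  col 3·2+0=6

7,6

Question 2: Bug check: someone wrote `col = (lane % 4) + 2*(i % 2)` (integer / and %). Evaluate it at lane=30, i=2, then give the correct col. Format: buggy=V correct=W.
buggy=2 correct=4

`(lane % 4) + 2*(i % 2)`[30,2]→2
lane 30: G=7 (30/4), T=2 (30%4)
i=2: r=7+8=15, c=2*2+0=4
col: 2 vs 4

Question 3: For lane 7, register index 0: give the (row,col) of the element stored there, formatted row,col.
1,6

7: gr=1,th=3
[0] (1+0,3*2+0) = (1,6)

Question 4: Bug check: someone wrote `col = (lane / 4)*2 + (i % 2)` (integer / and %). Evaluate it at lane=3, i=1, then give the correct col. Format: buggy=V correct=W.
buggy=1 correct=7

`(lane / 4)*2 + (i % 2)`[3,1]=>1
lane 3=>3/4=0, 3 mod 4=3
i=1  r:0+0=>0  c:2·3+1=>7
col: 1 vs 7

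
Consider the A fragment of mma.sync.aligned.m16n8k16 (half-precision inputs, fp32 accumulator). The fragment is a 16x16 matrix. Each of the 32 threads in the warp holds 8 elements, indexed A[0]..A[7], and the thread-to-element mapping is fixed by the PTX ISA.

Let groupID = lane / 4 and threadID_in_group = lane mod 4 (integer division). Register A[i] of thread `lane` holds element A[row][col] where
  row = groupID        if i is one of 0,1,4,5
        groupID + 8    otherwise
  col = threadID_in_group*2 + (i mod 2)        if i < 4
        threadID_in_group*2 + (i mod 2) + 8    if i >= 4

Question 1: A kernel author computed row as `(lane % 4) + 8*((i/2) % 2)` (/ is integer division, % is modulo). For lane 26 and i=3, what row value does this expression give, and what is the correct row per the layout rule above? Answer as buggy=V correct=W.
`(lane % 4) + 8*((i/2) % 2)`[26,3]→10
26: G=6,T=2
[3] (6+8,2*2+1+0) = (14,5)
row: 10 vs 14

buggy=10 correct=14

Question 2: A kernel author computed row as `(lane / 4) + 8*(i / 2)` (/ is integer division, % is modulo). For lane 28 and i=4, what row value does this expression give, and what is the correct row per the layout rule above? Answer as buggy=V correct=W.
`(lane / 4) + 8*(i / 2)`[28,4]=>23
28: grp=7,tig=0
[4] (7+0,0*2+0+8) = (7,8)
row: 23 vs 7

buggy=23 correct=7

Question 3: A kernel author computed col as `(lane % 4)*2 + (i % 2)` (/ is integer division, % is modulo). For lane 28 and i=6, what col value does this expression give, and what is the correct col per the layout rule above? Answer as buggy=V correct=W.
`(lane % 4)*2 + (i % 2)`[28,6]=>0
lane 28: grp=7 (28/4), tig=0 (28%4)
i=6: r=7+8=15, c=0*2+0+8=8
col: 0 vs 8

buggy=0 correct=8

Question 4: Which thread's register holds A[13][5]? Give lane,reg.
22,3

r: 13->gid=5,r8=1  c: 5->c8=0,tid=2,i&1=1
L=5*4+2=22  i=0*4+1*2+1=3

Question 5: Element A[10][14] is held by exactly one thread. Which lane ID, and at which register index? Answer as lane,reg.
r=10→G=2,rhi=1  c=14→chi=1,T=3,p=0
L=2*4+3=11  i=1*4+1*2+0=6

11,6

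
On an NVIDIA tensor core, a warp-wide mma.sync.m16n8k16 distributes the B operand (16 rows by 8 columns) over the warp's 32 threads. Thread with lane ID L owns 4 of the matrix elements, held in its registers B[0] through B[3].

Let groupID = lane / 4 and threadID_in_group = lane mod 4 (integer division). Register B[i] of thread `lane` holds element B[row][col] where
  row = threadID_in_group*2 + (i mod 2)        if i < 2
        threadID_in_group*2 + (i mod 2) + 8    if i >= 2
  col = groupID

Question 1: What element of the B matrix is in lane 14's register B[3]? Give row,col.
lane 14=>14/4=3, 14 mod 4=2
i=3  r:2·2+1+8=>13  c:3

13,3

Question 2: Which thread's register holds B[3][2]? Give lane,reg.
9,1

c:2=>grp=2  r:3=>rB=0,tig=1,lo=1
L=2*4+1=9  i=0*2+1=1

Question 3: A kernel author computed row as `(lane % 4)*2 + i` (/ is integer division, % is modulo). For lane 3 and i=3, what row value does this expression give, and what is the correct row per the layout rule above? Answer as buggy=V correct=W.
`(lane % 4)*2 + i`[3,3]⇒9
3: gr=0,th=3
[3] (3*2+1+8,0) = (15,0)
row: 9 vs 15

buggy=9 correct=15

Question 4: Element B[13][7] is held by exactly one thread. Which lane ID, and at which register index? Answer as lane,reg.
30,3

c=7->g=7  r=13->rb=1,t=2,b0=1
L=7*4+2=30  i=1*2+1=3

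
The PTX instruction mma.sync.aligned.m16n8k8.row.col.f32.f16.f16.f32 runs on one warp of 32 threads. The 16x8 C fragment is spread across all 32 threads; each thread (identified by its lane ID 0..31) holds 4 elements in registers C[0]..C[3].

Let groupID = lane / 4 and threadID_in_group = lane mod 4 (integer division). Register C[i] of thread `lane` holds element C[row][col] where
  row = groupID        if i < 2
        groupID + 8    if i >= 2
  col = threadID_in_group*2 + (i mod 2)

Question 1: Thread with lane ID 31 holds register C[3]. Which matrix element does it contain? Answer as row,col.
31: grp=7,tig=3
[3] (7+8,3*2+1) = (15,7)

15,7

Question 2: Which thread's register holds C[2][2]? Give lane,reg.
r:2=>grp=2,rB=0  c:2=>tig=1,lo=0
L=2*4+1=9  i=0*2+0=0

9,0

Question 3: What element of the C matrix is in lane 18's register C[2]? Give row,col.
12,4

lane 18→18/4=4, 18 mod 4=2
i=2  r:4+8→12  c:2·2+0→4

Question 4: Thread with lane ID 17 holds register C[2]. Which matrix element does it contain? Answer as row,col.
L=17=>grp=17>>2=4, tig=17&3=1
[2]=>row 4+8=12  col 1·2+0=2

12,2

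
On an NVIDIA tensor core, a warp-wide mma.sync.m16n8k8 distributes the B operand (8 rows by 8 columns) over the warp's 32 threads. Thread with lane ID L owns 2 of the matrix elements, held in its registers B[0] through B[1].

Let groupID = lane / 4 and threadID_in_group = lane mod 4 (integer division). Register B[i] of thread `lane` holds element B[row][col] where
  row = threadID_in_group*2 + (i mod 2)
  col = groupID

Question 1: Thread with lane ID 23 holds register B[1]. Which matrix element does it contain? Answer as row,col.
7,5

23: gid=5,tid=3
[1] (3*2+1,5) = (7,5)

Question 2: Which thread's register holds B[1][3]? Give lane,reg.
c:3=>grp=3  r:1=>tig=0,lo=1
L=3*4+0=12  i=1=1

12,1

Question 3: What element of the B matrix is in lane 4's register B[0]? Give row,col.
L=4->g=4>>2=1, t=4&3=0
[0]->row 0·2+0=0  col g=1

0,1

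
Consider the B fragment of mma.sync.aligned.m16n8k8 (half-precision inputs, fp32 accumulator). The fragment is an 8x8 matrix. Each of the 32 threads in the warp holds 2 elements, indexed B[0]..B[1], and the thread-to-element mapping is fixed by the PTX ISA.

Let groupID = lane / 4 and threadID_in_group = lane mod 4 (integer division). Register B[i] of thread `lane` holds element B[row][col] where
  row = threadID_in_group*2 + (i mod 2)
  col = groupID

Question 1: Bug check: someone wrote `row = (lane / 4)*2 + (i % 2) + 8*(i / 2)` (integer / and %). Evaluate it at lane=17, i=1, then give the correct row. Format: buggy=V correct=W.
`(lane / 4)*2 + (i % 2) + 8*(i / 2)`[17,1]->9
lane 17: gid=4 (17/4), tid=1 (17%4)
i=1: r=1*2+1=3, c=gid=4
row: 9 vs 3

buggy=9 correct=3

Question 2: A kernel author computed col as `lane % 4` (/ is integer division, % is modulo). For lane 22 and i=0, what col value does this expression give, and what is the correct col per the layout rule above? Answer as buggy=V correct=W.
buggy=2 correct=5

`lane % 4`[22,0]->2
22: g=5,t=2
[0] (2*2+0,5) = (4,5)
col: 2 vs 5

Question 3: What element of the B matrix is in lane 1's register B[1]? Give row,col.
L=1→G=1>>2=0, T=1&3=1
[1]→row 1·2+1=3  col G=0

3,0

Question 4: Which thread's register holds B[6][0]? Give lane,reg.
3,0

c=0->g=0  r=6->t=3,b0=0
L=0*4+3=3  i=0=0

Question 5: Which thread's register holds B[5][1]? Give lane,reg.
6,1

c=1⇒gr=1  r=5⇒th=2,odd=1
L=1*4+2=6  i=1=1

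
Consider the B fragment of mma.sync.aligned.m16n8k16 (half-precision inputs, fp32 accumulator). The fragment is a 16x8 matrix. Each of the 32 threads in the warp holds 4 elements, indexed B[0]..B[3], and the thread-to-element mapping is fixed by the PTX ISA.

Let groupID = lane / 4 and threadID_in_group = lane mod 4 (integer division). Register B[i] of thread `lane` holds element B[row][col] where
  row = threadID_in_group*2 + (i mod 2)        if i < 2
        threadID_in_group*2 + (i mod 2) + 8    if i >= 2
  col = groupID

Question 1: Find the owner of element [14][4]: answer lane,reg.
c: 4->gid=4  r: 14->r8=1,tid=3,i&1=0
L=4*4+3=19  i=1*2+0=2

19,2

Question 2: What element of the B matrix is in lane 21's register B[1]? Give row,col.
lane 21: g=5 (21/4), t=1 (21%4)
i=1: r=1*2+1+0=3, c=g=5

3,5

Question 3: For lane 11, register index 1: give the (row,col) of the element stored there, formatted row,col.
7,2

lane 11: gid=2 (11/4), tid=3 (11%4)
i=1: r=3*2+1+0=7, c=gid=2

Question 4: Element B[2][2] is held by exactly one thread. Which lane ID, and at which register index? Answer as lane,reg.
c=2->g=2  r=2->rb=0,t=1,b0=0
L=2*4+1=9  i=0*2+0=0

9,0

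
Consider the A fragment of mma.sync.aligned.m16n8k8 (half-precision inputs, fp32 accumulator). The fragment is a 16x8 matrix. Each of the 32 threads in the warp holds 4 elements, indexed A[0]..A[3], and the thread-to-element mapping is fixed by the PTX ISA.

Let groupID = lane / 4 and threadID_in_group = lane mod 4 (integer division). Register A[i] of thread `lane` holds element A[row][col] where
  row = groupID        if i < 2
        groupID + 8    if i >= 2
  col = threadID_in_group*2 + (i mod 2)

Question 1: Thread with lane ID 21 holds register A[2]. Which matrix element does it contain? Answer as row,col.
lane 21->21/4=5, 21 mod 4=1
i=2  r:5+8->13  c:2·1+0->2

13,2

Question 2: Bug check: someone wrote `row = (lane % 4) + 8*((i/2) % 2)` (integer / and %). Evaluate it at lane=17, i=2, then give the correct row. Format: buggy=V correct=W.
buggy=9 correct=12

`(lane % 4) + 8*((i/2) % 2)`[17,2]=>9
L=17=>grp=17>>2=4, tig=17&3=1
[2]=>row 4+8=12  col 1·2+0=2
row: 9 vs 12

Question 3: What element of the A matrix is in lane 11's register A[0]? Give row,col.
L=11→G=11>>2=2, T=11&3=3
[0]→row 2+0=2  col 3·2+0=6

2,6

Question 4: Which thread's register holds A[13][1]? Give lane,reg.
20,3

r=13⇒gr=5,Rb=1  c=1⇒th=0,odd=1
L=5*4+0=20  i=1*2+1=3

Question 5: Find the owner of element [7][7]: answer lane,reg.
r: 7->gid=7,r8=0  c: 7->tid=3,i&1=1
L=7*4+3=31  i=0*2+1=1

31,1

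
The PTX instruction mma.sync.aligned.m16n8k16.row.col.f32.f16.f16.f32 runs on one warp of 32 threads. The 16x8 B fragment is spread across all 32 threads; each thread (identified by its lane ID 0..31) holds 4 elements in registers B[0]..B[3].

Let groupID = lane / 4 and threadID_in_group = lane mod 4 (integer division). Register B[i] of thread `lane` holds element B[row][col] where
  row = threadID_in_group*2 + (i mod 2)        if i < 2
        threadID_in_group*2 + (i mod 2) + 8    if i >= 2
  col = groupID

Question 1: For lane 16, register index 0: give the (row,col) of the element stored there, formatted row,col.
0,4

lane 16: gr=4 (16/4), th=0 (16%4)
i=0: r=0*2+0+0=0, c=gr=4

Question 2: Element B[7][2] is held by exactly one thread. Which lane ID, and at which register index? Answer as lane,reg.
11,1

c:2=>grp=2  r:7=>rB=0,tig=3,lo=1
L=2*4+3=11  i=0*2+1=1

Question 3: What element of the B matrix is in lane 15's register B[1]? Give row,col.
7,3

15: g=3,t=3
[1] (3*2+1+0,3) = (7,3)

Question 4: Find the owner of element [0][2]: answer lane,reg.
8,0

c:2=>grp=2  r:0=>rB=0,tig=0,lo=0
L=2*4+0=8  i=0*2+0=0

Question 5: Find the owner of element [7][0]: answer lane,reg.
3,1

c=0->g=0  r=7->rb=0,t=3,b0=1
L=0*4+3=3  i=0*2+1=1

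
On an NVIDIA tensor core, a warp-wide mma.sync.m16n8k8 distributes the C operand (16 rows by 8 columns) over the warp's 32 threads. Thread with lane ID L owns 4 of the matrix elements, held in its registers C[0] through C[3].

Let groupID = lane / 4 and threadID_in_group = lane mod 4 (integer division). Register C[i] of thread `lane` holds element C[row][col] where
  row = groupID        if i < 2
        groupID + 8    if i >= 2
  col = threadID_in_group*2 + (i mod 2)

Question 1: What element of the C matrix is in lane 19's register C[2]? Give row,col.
12,6

lane 19->19/4=4, 19 mod 4=3
i=2  r:4+8->12  c:2·3+0->6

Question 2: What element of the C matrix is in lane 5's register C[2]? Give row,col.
9,2

L=5⇒gr=5>>2=1, th=5&3=1
[2]⇒row 1+8=9  col 1·2+0=2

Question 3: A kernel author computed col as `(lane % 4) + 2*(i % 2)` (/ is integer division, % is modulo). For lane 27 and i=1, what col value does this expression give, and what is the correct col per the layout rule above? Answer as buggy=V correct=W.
buggy=5 correct=7

`(lane % 4) + 2*(i % 2)`[27,1]=>5
27: grp=6,tig=3
[1] (6+0,3*2+1) = (6,7)
col: 5 vs 7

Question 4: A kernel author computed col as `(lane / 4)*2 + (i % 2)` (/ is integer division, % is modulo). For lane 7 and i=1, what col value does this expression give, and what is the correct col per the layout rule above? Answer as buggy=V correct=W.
`(lane / 4)*2 + (i % 2)`[7,1]→3
7: G=1,T=3
[1] (1+0,3*2+1) = (1,7)
col: 3 vs 7

buggy=3 correct=7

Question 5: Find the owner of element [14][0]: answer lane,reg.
r=14→G=6,rhi=1  c=0→T=0,p=0
L=6*4+0=24  i=1*2+0=2

24,2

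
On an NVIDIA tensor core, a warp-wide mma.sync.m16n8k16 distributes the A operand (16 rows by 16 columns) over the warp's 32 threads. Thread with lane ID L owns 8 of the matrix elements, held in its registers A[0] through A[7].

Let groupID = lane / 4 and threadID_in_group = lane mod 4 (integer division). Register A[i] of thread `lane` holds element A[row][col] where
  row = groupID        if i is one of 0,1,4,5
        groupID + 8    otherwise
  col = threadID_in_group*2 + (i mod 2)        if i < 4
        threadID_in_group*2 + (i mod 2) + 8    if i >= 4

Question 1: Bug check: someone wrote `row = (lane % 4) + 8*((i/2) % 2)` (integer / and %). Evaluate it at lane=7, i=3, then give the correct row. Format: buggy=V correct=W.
buggy=11 correct=9

`(lane % 4) + 8*((i/2) % 2)`[7,3]->11
7: gid=1,tid=3
[3] (1+8,3*2+1+0) = (9,7)
row: 11 vs 9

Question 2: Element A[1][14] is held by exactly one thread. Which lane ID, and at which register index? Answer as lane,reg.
r=1->g=1,rb=0  c=14->cb=1,t=3,b0=0
L=1*4+3=7  i=1*4+0*2+0=4

7,4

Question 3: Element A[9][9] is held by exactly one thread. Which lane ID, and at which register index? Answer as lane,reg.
4,7

r=9->g=1,rb=1  c=9->cb=1,t=0,b0=1
L=1*4+0=4  i=1*4+1*2+1=7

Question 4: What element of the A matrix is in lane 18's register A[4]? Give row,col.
4,12

L=18->g=18>>2=4, t=18&3=2
[4]->row 4+0=4  col 2·2+0+8=12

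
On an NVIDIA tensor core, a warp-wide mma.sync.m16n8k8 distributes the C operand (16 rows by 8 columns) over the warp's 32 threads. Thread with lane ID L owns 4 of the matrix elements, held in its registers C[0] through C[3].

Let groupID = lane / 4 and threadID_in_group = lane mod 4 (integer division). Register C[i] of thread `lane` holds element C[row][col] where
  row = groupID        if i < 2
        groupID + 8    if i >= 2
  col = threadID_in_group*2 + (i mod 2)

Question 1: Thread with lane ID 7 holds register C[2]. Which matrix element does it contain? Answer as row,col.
lane 7: gid=1 (7/4), tid=3 (7%4)
i=2: r=1+8=9, c=3*2+0=6

9,6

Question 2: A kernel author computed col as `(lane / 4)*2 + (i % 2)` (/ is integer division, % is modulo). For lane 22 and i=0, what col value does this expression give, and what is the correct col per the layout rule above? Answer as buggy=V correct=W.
buggy=10 correct=4

`(lane / 4)*2 + (i % 2)`[22,0]->10
lane 22->22/4=5, 22 mod 4=2
i=0  r:5+0->5  c:2·2+0->4
col: 10 vs 4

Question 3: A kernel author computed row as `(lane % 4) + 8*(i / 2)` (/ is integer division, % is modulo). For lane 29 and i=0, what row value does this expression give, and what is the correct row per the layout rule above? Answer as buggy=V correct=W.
`(lane % 4) + 8*(i / 2)`[29,0]⇒1
29: gr=7,th=1
[0] (7+0,1*2+0) = (7,2)
row: 1 vs 7

buggy=1 correct=7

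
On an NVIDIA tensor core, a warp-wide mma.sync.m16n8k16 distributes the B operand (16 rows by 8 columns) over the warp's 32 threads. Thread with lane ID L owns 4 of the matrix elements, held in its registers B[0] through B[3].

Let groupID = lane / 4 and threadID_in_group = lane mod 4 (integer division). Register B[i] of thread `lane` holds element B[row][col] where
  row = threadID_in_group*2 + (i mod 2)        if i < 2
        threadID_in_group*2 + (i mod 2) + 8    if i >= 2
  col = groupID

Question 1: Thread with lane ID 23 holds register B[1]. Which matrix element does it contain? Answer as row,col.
lane 23=>23/4=5, 23 mod 4=3
i=1  r:2·3+1+0=>7  c:5

7,5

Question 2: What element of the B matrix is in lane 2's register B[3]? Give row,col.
13,0

L=2->g=2>>2=0, t=2&3=2
[3]->row 2·2+1+8=13  col g=0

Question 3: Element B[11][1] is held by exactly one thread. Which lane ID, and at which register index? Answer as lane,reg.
5,3

c=1→G=1  r=11→rhi=1,T=1,p=1
L=1*4+1=5  i=1*2+1=3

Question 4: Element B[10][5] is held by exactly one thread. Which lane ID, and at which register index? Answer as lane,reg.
21,2

c=5->g=5  r=10->rb=1,t=1,b0=0
L=5*4+1=21  i=1*2+0=2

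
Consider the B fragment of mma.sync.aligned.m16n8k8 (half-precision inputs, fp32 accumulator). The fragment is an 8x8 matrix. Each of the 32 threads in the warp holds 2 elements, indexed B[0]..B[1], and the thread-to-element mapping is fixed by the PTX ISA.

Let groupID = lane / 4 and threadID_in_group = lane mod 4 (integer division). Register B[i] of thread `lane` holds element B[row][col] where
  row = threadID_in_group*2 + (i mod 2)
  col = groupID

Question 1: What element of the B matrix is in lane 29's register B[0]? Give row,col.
2,7

L=29->g=29>>2=7, t=29&3=1
[0]->row 1·2+0=2  col g=7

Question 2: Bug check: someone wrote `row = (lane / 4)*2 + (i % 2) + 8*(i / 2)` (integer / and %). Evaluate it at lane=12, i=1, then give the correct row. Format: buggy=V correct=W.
`(lane / 4)*2 + (i % 2) + 8*(i / 2)`[12,1]=>7
12: grp=3,tig=0
[1] (0*2+1,3) = (1,3)
row: 7 vs 1

buggy=7 correct=1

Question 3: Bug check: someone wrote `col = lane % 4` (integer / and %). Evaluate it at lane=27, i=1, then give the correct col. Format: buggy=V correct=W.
`lane % 4`[27,1]⇒3
lane 27: gr=6 (27/4), th=3 (27%4)
i=1: r=3*2+1=7, c=gr=6
col: 3 vs 6

buggy=3 correct=6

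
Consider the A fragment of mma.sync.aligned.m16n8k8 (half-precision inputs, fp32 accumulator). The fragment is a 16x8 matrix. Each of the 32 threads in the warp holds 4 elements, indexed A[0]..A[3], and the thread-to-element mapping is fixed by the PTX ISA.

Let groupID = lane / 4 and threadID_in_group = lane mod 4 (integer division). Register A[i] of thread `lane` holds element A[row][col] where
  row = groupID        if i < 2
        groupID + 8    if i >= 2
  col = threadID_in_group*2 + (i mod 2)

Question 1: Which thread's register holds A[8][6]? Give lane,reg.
3,2

r:8=>grp=0,rB=1  c:6=>tig=3,lo=0
L=0*4+3=3  i=1*2+0=2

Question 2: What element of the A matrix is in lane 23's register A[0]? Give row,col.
lane 23=>23/4=5, 23 mod 4=3
i=0  r:5+0=>5  c:2·3+0=>6

5,6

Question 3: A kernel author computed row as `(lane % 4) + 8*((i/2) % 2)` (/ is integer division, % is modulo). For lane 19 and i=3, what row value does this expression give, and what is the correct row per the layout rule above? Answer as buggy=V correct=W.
buggy=11 correct=12

`(lane % 4) + 8*((i/2) % 2)`[19,3]⇒11
lane 19⇒19/4=4, 19 mod 4=3
i=3  r:4+8⇒12  c:2·3+1⇒7
row: 11 vs 12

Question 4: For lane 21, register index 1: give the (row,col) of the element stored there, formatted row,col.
L=21⇒gr=21>>2=5, th=21&3=1
[1]⇒row 5+0=5  col 1·2+1=3

5,3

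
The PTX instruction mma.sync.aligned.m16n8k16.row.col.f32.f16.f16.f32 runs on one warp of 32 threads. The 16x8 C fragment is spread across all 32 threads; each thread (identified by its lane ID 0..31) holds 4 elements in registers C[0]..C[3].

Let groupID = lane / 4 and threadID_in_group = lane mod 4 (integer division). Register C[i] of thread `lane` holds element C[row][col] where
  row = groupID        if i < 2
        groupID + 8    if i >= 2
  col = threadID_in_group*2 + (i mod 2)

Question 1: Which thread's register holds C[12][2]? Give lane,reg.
r=12->g=4,rb=1  c=2->t=1,b0=0
L=4*4+1=17  i=1*2+0=2

17,2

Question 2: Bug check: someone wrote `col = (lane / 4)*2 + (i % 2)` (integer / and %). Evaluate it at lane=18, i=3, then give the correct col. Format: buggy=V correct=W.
`(lane / 4)*2 + (i % 2)`[18,3]→9
18: G=4,T=2
[3] (4+8,2*2+1) = (12,5)
col: 9 vs 5

buggy=9 correct=5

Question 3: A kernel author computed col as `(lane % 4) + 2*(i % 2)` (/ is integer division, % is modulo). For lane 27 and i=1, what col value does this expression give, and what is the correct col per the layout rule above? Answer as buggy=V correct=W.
buggy=5 correct=7

`(lane % 4) + 2*(i % 2)`[27,1]->5
27: g=6,t=3
[1] (6+0,3*2+1) = (6,7)
col: 5 vs 7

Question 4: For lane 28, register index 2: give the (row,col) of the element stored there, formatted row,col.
28: G=7,T=0
[2] (7+8,0*2+0) = (15,0)

15,0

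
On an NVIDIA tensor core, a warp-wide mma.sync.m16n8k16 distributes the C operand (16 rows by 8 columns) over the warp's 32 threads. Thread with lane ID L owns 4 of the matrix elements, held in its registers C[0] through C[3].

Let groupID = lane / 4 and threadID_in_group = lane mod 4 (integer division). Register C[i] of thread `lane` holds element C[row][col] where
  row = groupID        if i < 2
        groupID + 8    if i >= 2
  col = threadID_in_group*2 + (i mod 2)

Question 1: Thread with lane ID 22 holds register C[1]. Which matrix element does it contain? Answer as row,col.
5,5

lane 22->22/4=5, 22 mod 4=2
i=1  r:5+0->5  c:2·2+1->5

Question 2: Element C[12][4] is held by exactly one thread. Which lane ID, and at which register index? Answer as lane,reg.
18,2

r:12=>grp=4,rB=1  c:4=>tig=2,lo=0
L=4*4+2=18  i=1*2+0=2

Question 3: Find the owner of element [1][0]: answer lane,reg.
r:1=>grp=1,rB=0  c:0=>tig=0,lo=0
L=1*4+0=4  i=0*2+0=0

4,0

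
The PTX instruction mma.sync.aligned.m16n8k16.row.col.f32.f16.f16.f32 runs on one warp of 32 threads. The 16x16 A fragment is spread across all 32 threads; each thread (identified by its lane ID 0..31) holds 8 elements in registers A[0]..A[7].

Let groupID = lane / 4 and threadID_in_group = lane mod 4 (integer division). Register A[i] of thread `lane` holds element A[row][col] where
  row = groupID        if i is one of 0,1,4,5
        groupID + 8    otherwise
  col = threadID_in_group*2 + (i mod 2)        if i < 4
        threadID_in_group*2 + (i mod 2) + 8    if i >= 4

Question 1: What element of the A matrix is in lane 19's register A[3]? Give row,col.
12,7

L=19->gid=19>>2=4, tid=19&3=3
[3]->row 4+8=12  col 3·2+1+0=7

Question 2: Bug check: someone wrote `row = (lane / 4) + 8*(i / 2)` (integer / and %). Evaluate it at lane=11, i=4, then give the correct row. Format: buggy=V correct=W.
`(lane / 4) + 8*(i / 2)`[11,4]=>18
11: grp=2,tig=3
[4] (2+0,3*2+0+8) = (2,14)
row: 18 vs 2

buggy=18 correct=2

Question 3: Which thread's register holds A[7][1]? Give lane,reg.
r=7→G=7,rhi=0  c=1→chi=0,T=0,p=1
L=7*4+0=28  i=0*4+0*2+1=1

28,1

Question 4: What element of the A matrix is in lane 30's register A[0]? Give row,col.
lane 30: G=7 (30/4), T=2 (30%4)
i=0: r=7+0=7, c=2*2+0+0=4

7,4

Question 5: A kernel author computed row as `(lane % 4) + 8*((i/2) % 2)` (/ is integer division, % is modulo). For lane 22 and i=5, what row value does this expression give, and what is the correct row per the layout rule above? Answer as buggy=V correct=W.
buggy=2 correct=5

`(lane % 4) + 8*((i/2) % 2)`[22,5]→2
lane 22: G=5 (22/4), T=2 (22%4)
i=5: r=5+0=5, c=2*2+1+8=13
row: 2 vs 5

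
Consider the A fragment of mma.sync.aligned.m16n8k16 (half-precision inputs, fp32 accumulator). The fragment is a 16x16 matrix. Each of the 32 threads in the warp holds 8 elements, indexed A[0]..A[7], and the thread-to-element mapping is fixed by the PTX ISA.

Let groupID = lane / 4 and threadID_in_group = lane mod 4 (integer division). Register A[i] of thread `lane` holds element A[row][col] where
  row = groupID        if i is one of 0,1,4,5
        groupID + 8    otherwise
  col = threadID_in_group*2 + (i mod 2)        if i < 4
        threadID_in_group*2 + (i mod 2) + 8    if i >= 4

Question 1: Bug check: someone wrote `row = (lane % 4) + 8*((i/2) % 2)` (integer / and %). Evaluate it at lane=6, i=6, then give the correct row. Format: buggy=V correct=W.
buggy=10 correct=9

`(lane % 4) + 8*((i/2) % 2)`[6,6]->10
L=6->g=6>>2=1, t=6&3=2
[6]->row 1+8=9  col 2·2+0+8=12
row: 10 vs 9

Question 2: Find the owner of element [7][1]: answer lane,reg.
28,1

r: 7->gid=7,r8=0  c: 1->c8=0,tid=0,i&1=1
L=7*4+0=28  i=0*4+0*2+1=1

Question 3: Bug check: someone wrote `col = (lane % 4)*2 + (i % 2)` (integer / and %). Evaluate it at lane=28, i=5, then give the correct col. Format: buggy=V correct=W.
`(lane % 4)*2 + (i % 2)`[28,5]⇒1
lane 28⇒28/4=7, 28 mod 4=0
i=5  r:7+0⇒7  c:2·0+1+8⇒9
col: 1 vs 9

buggy=1 correct=9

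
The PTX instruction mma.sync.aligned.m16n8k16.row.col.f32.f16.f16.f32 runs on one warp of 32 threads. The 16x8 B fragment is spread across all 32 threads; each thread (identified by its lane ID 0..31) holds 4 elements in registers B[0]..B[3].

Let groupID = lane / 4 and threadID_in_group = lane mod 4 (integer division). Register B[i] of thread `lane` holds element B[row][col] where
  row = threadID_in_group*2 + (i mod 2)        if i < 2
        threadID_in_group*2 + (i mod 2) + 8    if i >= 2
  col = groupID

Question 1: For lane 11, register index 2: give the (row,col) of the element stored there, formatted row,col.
14,2

L=11⇒gr=11>>2=2, th=11&3=3
[2]⇒row 3·2+0+8=14  col gr=2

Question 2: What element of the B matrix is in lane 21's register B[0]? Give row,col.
21: g=5,t=1
[0] (1*2+0+0,5) = (2,5)

2,5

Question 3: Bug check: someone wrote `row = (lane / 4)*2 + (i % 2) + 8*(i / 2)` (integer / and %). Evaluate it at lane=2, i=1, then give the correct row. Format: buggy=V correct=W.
buggy=1 correct=5

`(lane / 4)*2 + (i % 2) + 8*(i / 2)`[2,1]->1
lane 2->2/4=0, 2 mod 4=2
i=1  r:2·2+1+0->5  c:0
row: 1 vs 5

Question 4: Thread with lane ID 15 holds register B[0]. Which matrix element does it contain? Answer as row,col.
6,3

15: gr=3,th=3
[0] (3*2+0+0,3) = (6,3)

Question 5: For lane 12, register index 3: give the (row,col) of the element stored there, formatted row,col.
9,3

lane 12→12/4=3, 12 mod 4=0
i=3  r:2·0+1+8→9  c:3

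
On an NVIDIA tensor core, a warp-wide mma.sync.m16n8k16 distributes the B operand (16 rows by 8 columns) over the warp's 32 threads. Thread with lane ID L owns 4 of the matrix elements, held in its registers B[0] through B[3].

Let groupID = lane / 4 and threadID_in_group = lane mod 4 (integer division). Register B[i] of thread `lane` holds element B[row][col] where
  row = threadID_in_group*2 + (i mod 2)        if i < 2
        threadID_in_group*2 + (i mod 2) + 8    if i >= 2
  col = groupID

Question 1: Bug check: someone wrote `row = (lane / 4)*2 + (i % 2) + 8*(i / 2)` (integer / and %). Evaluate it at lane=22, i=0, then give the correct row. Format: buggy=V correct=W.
`(lane / 4)*2 + (i % 2) + 8*(i / 2)`[22,0]⇒10
lane 22: gr=5 (22/4), th=2 (22%4)
i=0: r=2*2+0+0=4, c=gr=5
row: 10 vs 4

buggy=10 correct=4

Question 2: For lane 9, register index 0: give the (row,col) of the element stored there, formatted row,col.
2,2

9: G=2,T=1
[0] (1*2+0+0,2) = (2,2)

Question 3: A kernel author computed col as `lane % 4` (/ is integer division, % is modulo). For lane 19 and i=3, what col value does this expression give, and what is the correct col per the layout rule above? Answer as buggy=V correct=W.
`lane % 4`[19,3]->3
L=19->g=19>>2=4, t=19&3=3
[3]->row 3·2+1+8=15  col g=4
col: 3 vs 4

buggy=3 correct=4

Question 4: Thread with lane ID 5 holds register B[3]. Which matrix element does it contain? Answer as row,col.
11,1

lane 5: gr=1 (5/4), th=1 (5%4)
i=3: r=1*2+1+8=11, c=gr=1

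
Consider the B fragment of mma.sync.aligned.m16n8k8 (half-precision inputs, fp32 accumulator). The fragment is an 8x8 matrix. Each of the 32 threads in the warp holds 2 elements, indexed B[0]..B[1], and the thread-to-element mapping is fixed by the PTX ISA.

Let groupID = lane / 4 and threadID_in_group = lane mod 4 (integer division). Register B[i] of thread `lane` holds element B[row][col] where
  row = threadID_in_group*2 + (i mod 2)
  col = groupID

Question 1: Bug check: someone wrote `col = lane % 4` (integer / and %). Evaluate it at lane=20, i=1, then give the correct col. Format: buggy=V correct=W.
`lane % 4`[20,1]→0
lane 20: G=5 (20/4), T=0 (20%4)
i=1: r=0*2+1=1, c=G=5
col: 0 vs 5

buggy=0 correct=5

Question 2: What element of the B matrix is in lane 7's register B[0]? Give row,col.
L=7⇒gr=7>>2=1, th=7&3=3
[0]⇒row 3·2+0=6  col gr=1

6,1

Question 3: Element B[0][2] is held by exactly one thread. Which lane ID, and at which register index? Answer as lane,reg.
8,0

c=2⇒gr=2  r=0⇒th=0,odd=0
L=2*4+0=8  i=0=0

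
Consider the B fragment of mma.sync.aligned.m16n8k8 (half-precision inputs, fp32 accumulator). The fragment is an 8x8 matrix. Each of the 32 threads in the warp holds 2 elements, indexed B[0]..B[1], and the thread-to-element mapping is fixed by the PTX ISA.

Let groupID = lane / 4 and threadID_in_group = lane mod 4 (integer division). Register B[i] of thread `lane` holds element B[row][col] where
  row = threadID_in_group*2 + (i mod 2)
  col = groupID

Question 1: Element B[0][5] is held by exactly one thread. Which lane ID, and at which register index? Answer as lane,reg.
c=5->g=5  r=0->t=0,b0=0
L=5*4+0=20  i=0=0

20,0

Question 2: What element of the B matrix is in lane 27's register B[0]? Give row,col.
6,6

lane 27->27/4=6, 27 mod 4=3
i=0  r:2·3+0->6  c:6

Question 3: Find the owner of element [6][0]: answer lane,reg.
c=0→G=0  r=6→T=3,p=0
L=0*4+3=3  i=0=0

3,0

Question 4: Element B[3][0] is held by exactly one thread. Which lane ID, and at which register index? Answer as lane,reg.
c=0→G=0  r=3→T=1,p=1
L=0*4+1=1  i=1=1

1,1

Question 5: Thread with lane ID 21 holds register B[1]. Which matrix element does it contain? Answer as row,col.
lane 21⇒21/4=5, 21 mod 4=1
i=1  r:2·1+1⇒3  c:5

3,5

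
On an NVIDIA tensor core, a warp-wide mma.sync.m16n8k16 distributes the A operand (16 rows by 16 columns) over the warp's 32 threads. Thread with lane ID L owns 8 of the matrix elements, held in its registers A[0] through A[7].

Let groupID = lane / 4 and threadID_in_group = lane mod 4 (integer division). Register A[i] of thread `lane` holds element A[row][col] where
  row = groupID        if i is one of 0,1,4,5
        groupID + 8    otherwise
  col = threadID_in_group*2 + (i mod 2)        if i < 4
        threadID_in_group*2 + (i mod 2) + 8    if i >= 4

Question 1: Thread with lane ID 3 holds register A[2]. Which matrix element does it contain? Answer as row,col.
3: G=0,T=3
[2] (0+8,3*2+0+0) = (8,6)

8,6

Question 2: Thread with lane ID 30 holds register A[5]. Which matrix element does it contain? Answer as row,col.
7,13

lane 30: gr=7 (30/4), th=2 (30%4)
i=5: r=7+0=7, c=2*2+1+8=13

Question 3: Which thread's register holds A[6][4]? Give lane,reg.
26,0

r=6→G=6,rhi=0  c=4→chi=0,T=2,p=0
L=6*4+2=26  i=0*4+0*2+0=0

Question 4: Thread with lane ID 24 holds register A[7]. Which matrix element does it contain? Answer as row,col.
lane 24→24/4=6, 24 mod 4=0
i=7  r:6+8→14  c:2·0+1+8→9

14,9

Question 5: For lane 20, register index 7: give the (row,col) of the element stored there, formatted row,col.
13,9

lane 20->20/4=5, 20 mod 4=0
i=7  r:5+8->13  c:2·0+1+8->9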